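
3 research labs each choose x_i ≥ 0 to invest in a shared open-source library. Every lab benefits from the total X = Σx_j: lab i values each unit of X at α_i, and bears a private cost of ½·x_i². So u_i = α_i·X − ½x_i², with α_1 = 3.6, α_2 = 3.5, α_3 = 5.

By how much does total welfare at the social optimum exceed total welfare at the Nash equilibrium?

98.31

Lab i's FOC: ∂u_i/∂x_i = α_i − x_i = 0, so x_i* = α_i.
NE contributions = (3.6, 3.5, 5); X = 12.1.
W^NE = (Σα)·X − ½Σα_i² = 12.1² − ½·50.21 = 121.305.
Planner sets x_i = Σα_j = 12.1 for every i, so X^SO = 3·12.1 = 36.3.
W^SO = (Σα)·X^SO − ½·3·(Σα)² = (3/2)·12.1² = 219.615.
Deadweight loss = W^SO − W^NE = 98.31.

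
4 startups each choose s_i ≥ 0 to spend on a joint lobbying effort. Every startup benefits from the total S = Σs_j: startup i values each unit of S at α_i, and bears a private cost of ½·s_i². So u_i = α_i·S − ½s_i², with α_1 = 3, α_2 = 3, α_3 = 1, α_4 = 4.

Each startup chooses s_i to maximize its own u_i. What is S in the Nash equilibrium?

11

Startup i's FOC: ∂u_i/∂s_i = α_i − s_i = 0, so s_i* = α_i.
NE contributions = (3, 3, 1, 4); S = 11.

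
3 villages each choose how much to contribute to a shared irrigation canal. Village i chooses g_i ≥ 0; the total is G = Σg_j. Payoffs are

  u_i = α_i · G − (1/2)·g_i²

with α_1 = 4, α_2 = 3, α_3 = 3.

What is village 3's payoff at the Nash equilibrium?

25.5

Village i's FOC: ∂u_i/∂g_i = α_i − g_i = 0, so g_i* = α_i.
NE contributions = (4, 3, 3); G = 10.
u_3 = α_3·G − ½·(g_3)² = 3·10 − ½·3² = 25.5.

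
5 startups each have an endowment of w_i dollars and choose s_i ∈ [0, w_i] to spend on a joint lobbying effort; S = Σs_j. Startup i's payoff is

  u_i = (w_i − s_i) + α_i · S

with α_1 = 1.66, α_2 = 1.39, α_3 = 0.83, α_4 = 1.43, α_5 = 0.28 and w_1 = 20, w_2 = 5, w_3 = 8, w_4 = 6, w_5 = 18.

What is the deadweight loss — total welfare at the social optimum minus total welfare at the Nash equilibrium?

119.34

∂u_i/∂s_i = α_i − 1, so startup i contributes w_i if α_i > 1, else 0.
α_i > 1 for i ∈ {1, 2, 4}; NE contributions (20, 5, 0, 6, 0), S = 31.
W^NE = Σw_i − S^NE + (Σα_i)·S^NE = 57 + 4.59·31 = 199.29.
Planner: ∂(Σu_j)/∂s_i = Σα_j − 1 = 4.59 > 0, so everyone contributes w_i; S^SO = 57, W^SO = 57 + 4.59·57 = 318.63.
Deadweight loss = 119.34.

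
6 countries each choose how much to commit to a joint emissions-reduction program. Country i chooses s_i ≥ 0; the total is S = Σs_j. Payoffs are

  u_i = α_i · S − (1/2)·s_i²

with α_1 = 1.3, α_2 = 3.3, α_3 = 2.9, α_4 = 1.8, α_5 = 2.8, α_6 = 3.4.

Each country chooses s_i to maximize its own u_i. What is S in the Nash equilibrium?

15.5

Country i's FOC: ∂u_i/∂s_i = α_i − s_i = 0, so s_i* = α_i.
NE contributions = (1.3, 3.3, 2.9, 1.8, 2.8, 3.4); S = 15.5.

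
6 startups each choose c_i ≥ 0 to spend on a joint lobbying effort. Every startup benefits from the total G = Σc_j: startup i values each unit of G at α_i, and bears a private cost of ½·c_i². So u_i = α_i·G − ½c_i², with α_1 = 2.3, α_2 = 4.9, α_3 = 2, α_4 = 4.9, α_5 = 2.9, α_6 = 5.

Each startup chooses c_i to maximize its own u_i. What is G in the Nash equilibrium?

22

Startup i's FOC: ∂u_i/∂c_i = α_i − c_i = 0, so c_i* = α_i.
NE contributions = (2.3, 4.9, 2, 4.9, 2.9, 5); G = 22.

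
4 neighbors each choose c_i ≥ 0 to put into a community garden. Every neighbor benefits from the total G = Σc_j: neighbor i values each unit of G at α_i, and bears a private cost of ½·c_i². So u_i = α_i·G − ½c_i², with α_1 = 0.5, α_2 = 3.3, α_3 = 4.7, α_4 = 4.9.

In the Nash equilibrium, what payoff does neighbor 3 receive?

Neighbor i's FOC: ∂u_i/∂c_i = α_i − c_i = 0, so c_i* = α_i.
NE contributions = (0.5, 3.3, 4.7, 4.9); G = 13.4.
u_3 = α_3·G − ½·(c_3)² = 4.7·13.4 − ½·4.7² = 51.935.

51.935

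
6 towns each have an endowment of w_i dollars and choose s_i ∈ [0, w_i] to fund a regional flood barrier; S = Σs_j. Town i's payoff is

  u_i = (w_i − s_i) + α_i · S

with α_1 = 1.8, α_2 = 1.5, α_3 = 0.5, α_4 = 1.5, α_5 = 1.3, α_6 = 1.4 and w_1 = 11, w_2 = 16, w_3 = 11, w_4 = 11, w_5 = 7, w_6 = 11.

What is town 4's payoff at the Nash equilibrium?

∂u_i/∂s_i = α_i − 1, so town i contributes w_i if α_i > 1, else 0.
α_i > 1 for i ∈ {1, 2, 4, 5, 6}; NE contributions (11, 16, 0, 11, 7, 11), S = 56.
u_4 = (11 − 11) + 1.5·56 = 84.

84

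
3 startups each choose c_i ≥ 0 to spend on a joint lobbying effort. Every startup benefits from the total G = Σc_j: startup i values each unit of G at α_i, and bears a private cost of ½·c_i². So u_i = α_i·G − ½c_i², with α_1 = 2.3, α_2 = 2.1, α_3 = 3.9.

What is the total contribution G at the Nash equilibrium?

8.3

Startup i's FOC: ∂u_i/∂c_i = α_i − c_i = 0, so c_i* = α_i.
NE contributions = (2.3, 2.1, 3.9); G = 8.3.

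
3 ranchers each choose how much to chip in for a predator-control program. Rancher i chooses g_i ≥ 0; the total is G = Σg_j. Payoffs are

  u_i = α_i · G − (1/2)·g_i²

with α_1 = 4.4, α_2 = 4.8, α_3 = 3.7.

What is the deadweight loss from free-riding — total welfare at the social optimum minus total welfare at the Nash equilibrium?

Rancher i's FOC: ∂u_i/∂g_i = α_i − g_i = 0, so g_i* = α_i.
NE contributions = (4.4, 4.8, 3.7); G = 12.9.
W^NE = (Σα)·G − ½Σα_i² = 12.9² − ½·56.09 = 138.365.
Planner sets g_i = Σα_j = 12.9 for every i, so G^SO = 3·12.9 = 38.7.
W^SO = (Σα)·G^SO − ½·3·(Σα)² = (3/2)·12.9² = 249.615.
Deadweight loss = W^SO − W^NE = 111.25.

111.25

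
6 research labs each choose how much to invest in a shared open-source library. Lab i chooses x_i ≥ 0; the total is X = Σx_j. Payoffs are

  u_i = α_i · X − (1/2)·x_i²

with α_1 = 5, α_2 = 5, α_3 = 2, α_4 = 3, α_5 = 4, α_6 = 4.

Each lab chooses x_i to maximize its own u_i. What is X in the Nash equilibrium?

23

Lab i's FOC: ∂u_i/∂x_i = α_i − x_i = 0, so x_i* = α_i.
NE contributions = (5, 5, 2, 3, 4, 4); X = 23.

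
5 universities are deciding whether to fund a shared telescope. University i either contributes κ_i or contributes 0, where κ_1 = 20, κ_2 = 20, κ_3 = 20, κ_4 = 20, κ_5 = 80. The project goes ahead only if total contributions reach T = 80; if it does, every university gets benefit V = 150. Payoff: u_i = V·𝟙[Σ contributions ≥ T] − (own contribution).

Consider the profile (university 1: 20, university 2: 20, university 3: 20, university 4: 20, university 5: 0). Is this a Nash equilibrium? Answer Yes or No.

Total = 80 ≥ 80: provided.
University 1 (pledges 20, payoff 130): dropping to 0 → total 60, payoff 0. No gain.
University 2 (pledges 20, payoff 130): dropping to 0 → total 60, payoff 0. No gain.
University 3 (pledges 20, payoff 130): dropping to 0 → total 60, payoff 0. No gain.
University 4 (pledges 20, payoff 130): dropping to 0 → total 60, payoff 0. No gain.
University 5 (pledges 0, payoff 150): pledging 80 → total 160, payoff 70. No gain.

Yes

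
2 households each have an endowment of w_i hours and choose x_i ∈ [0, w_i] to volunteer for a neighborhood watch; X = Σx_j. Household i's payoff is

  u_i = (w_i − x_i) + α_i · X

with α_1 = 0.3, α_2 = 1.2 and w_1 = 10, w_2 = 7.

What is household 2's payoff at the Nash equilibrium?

8.4

∂u_i/∂x_i = α_i − 1, so household i contributes w_i if α_i > 1, else 0.
α_i > 1 for i ∈ {2}; NE contributions (0, 7), X = 7.
u_2 = (7 − 7) + 1.2·7 = 8.4.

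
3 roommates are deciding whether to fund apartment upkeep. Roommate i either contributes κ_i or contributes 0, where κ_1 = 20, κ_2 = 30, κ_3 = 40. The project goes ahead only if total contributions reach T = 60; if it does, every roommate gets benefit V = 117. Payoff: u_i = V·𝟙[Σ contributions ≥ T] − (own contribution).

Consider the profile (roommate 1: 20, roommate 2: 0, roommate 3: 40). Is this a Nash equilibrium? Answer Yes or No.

Total = 60 ≥ 60: provided.
Roommate 1 (pledges 20, payoff 97): dropping to 0 → total 40, payoff 0. No gain.
Roommate 2 (pledges 0, payoff 117): pledging 30 → total 90, payoff 87. No gain.
Roommate 3 (pledges 40, payoff 77): dropping to 0 → total 20, payoff 0. No gain.

Yes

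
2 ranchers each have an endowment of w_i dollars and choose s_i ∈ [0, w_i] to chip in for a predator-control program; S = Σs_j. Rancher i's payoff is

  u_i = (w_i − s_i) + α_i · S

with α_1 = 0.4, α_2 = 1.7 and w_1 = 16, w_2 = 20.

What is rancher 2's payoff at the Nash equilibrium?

34

∂u_i/∂s_i = α_i − 1, so rancher i contributes w_i if α_i > 1, else 0.
α_i > 1 for i ∈ {2}; NE contributions (0, 20), S = 20.
u_2 = (20 − 20) + 1.7·20 = 34.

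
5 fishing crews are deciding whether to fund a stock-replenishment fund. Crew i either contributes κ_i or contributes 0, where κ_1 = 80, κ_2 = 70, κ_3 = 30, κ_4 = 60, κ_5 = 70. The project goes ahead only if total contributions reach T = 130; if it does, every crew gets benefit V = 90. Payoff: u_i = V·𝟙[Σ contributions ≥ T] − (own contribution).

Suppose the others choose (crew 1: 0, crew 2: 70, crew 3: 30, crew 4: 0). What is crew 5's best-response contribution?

70

Others' total = 100. Contributing 70 brings total to 170 ≥ 130: gain V − κ_5 = 20.
Best response: 70.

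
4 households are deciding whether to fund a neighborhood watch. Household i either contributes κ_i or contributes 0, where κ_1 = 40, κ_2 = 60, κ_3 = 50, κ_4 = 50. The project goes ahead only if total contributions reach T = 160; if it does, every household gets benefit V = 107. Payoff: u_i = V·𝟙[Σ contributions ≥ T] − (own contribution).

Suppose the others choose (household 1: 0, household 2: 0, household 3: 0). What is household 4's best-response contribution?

0

Others' total = 0. Even contributing 50 gives 50 < 160: no benefit either way.
Best response: 0.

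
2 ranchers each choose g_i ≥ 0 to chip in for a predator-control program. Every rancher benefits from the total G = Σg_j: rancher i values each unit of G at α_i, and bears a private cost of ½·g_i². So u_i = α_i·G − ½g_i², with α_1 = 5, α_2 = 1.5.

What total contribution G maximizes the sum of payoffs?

13

Planner FOC: ∂(Σu_j)/∂g_i = (Σα_j) − g_i = 0, so g_i^SO = Σα_j = 6.5 for every i; G^SO = 13.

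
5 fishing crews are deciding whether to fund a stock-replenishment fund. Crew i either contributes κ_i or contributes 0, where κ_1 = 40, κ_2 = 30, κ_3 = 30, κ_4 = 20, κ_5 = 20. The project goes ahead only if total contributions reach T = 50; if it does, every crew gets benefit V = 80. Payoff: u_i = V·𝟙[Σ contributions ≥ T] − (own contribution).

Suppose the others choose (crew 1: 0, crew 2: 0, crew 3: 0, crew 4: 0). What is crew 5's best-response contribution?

0

Others' total = 0. Even contributing 20 gives 20 < 50: no benefit either way.
Best response: 0.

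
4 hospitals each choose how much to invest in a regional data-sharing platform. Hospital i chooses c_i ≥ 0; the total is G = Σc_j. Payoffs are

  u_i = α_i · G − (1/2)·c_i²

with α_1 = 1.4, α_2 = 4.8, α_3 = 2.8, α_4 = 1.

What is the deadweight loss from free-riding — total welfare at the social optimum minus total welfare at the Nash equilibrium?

Hospital i's FOC: ∂u_i/∂c_i = α_i − c_i = 0, so c_i* = α_i.
NE contributions = (1.4, 4.8, 2.8, 1); G = 10.
W^NE = (Σα)·G − ½Σα_i² = 10² − ½·33.84 = 83.08.
Planner sets c_i = Σα_j = 10 for every i, so G^SO = 4·10 = 40.
W^SO = (Σα)·G^SO − ½·4·(Σα)² = (4/2)·10² = 200.
Deadweight loss = W^SO − W^NE = 116.92.

116.92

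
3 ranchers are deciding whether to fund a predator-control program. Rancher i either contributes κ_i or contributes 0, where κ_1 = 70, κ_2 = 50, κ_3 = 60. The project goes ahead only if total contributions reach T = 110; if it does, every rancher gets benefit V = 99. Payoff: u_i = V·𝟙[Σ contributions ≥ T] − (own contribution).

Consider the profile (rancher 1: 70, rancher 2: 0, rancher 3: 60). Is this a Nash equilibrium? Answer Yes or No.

Total = 130 ≥ 110: provided.
Rancher 1 (pledges 70, payoff 29): dropping to 0 → total 60, payoff 0. No gain.
Rancher 2 (pledges 0, payoff 99): pledging 50 → total 180, payoff 49. No gain.
Rancher 3 (pledges 60, payoff 39): dropping to 0 → total 70, payoff 0. No gain.

Yes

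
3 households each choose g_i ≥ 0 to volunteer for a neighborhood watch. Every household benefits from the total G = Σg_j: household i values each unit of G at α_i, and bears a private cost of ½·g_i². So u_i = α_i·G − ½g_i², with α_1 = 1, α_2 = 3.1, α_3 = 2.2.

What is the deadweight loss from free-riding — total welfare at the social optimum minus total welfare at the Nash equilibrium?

27.57

Household i's FOC: ∂u_i/∂g_i = α_i − g_i = 0, so g_i* = α_i.
NE contributions = (1, 3.1, 2.2); G = 6.3.
W^NE = (Σα)·G − ½Σα_i² = 6.3² − ½·15.45 = 31.965.
Planner sets g_i = Σα_j = 6.3 for every i, so G^SO = 3·6.3 = 18.9.
W^SO = (Σα)·G^SO − ½·3·(Σα)² = (3/2)·6.3² = 59.535.
Deadweight loss = W^SO − W^NE = 27.57.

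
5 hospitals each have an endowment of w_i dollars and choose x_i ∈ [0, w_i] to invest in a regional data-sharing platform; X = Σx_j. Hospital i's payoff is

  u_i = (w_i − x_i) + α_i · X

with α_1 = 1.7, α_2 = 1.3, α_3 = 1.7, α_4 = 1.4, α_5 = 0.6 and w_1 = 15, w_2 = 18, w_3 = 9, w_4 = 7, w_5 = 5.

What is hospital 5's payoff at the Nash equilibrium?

34.4

∂u_i/∂x_i = α_i − 1, so hospital i contributes w_i if α_i > 1, else 0.
α_i > 1 for i ∈ {1, 2, 3, 4}; NE contributions (15, 18, 9, 7, 0), X = 49.
u_5 = (5 − 0) + 0.6·49 = 34.4.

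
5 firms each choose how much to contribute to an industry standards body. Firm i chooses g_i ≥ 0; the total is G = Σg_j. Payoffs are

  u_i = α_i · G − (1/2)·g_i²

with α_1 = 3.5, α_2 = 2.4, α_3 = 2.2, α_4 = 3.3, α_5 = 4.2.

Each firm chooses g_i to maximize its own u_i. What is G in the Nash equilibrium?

15.6

Firm i's FOC: ∂u_i/∂g_i = α_i − g_i = 0, so g_i* = α_i.
NE contributions = (3.5, 2.4, 2.2, 3.3, 4.2); G = 15.6.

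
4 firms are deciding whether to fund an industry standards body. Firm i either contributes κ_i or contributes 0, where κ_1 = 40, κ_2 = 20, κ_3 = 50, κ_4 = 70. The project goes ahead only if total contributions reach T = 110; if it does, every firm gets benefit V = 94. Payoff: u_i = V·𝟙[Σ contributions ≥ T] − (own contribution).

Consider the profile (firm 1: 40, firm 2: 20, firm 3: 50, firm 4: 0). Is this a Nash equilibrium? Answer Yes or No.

Yes

Total = 110 ≥ 110: provided.
Firm 1 (pledges 40, payoff 54): dropping to 0 → total 70, payoff 0. No gain.
Firm 2 (pledges 20, payoff 74): dropping to 0 → total 90, payoff 0. No gain.
Firm 3 (pledges 50, payoff 44): dropping to 0 → total 60, payoff 0. No gain.
Firm 4 (pledges 0, payoff 94): pledging 70 → total 180, payoff 24. No gain.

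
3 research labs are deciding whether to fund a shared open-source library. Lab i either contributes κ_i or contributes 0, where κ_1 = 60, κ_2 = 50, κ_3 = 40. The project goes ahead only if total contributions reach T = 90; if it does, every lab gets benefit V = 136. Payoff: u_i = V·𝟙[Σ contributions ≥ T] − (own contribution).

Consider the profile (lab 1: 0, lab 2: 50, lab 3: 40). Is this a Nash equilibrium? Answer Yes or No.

Total = 90 ≥ 90: provided.
Lab 1 (pledges 0, payoff 136): pledging 60 → total 150, payoff 76. No gain.
Lab 2 (pledges 50, payoff 86): dropping to 0 → total 40, payoff 0. No gain.
Lab 3 (pledges 40, payoff 96): dropping to 0 → total 50, payoff 0. No gain.

Yes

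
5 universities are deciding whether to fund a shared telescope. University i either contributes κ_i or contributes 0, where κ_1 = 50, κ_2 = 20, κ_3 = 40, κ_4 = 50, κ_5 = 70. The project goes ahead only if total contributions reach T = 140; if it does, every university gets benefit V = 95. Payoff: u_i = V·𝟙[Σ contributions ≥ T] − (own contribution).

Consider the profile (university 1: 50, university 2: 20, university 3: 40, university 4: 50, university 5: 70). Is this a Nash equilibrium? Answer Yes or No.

Total = 230 ≥ 140: provided.
University 1 (pledges 50, payoff 45): dropping to 0 → total 180, payoff 95. Profitable deviation.

No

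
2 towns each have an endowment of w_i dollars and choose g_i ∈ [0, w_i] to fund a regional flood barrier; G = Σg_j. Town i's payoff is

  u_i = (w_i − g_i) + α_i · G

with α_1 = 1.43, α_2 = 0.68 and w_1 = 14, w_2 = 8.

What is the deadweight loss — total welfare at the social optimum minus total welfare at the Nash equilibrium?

∂u_i/∂g_i = α_i − 1, so town i contributes w_i if α_i > 1, else 0.
α_i > 1 for i ∈ {1}; NE contributions (14, 0), G = 14.
W^NE = Σw_i − G^NE + (Σα_i)·G^NE = 22 + 1.11·14 = 37.54.
Planner: ∂(Σu_j)/∂g_i = Σα_j − 1 = 1.11 > 0, so everyone contributes w_i; G^SO = 22, W^SO = 22 + 1.11·22 = 46.42.
Deadweight loss = 8.88.

8.88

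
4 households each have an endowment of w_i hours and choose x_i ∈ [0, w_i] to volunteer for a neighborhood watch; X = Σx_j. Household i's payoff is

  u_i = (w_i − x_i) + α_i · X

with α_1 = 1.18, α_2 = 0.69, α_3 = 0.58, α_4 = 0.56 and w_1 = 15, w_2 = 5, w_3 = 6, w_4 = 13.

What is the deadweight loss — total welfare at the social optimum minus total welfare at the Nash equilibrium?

∂u_i/∂x_i = α_i − 1, so household i contributes w_i if α_i > 1, else 0.
α_i > 1 for i ∈ {1}; NE contributions (15, 0, 0, 0), X = 15.
W^NE = Σw_i − X^NE + (Σα_i)·X^NE = 39 + 2.01·15 = 69.15.
Planner: ∂(Σu_j)/∂x_i = Σα_j − 1 = 2.01 > 0, so everyone contributes w_i; X^SO = 39, W^SO = 39 + 2.01·39 = 117.39.
Deadweight loss = 48.24.

48.24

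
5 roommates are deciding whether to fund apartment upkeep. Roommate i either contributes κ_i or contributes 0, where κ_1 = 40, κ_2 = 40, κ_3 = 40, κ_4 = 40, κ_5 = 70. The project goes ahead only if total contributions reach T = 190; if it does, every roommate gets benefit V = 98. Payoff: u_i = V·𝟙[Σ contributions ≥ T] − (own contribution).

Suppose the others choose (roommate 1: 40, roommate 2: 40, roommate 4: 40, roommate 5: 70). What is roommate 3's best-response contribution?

Others' total = 190 ≥ 190; contributing adds cost 40 for no extra benefit.
Best response: 0.

0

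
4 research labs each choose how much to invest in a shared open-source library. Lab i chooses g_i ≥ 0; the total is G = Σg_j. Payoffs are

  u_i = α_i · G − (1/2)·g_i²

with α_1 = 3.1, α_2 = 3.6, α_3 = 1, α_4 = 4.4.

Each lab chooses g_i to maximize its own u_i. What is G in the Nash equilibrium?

12.1

Lab i's FOC: ∂u_i/∂g_i = α_i − g_i = 0, so g_i* = α_i.
NE contributions = (3.1, 3.6, 1, 4.4); G = 12.1.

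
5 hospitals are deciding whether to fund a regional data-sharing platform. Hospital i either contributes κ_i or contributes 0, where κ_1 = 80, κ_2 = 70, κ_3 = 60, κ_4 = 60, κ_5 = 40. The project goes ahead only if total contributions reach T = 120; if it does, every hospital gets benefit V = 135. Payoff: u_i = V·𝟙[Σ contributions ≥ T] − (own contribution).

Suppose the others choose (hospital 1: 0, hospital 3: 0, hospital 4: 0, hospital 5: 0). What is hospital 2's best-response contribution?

Others' total = 0. Even contributing 70 gives 70 < 120: no benefit either way.
Best response: 0.

0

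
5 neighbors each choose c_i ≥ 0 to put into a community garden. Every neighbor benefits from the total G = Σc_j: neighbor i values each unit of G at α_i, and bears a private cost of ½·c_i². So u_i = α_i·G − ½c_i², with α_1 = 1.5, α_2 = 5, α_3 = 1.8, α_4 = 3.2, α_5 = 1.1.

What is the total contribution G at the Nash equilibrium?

Neighbor i's FOC: ∂u_i/∂c_i = α_i − c_i = 0, so c_i* = α_i.
NE contributions = (1.5, 5, 1.8, 3.2, 1.1); G = 12.6.

12.6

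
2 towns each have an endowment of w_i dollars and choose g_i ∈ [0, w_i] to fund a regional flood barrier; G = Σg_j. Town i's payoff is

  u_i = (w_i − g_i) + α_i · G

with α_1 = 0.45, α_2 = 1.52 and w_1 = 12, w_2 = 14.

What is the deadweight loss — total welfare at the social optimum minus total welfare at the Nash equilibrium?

11.64

∂u_i/∂g_i = α_i − 1, so town i contributes w_i if α_i > 1, else 0.
α_i > 1 for i ∈ {2}; NE contributions (0, 14), G = 14.
W^NE = Σw_i − G^NE + (Σα_i)·G^NE = 26 + 0.97·14 = 39.58.
Planner: ∂(Σu_j)/∂g_i = Σα_j − 1 = 0.97 > 0, so everyone contributes w_i; G^SO = 26, W^SO = 26 + 0.97·26 = 51.22.
Deadweight loss = 11.64.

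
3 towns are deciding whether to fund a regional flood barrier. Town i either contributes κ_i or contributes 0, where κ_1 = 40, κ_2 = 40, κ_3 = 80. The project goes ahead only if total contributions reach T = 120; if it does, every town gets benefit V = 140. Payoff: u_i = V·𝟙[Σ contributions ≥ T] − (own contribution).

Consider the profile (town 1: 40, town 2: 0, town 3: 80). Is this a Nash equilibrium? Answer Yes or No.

Yes

Total = 120 ≥ 120: provided.
Town 1 (pledges 40, payoff 100): dropping to 0 → total 80, payoff 0. No gain.
Town 2 (pledges 0, payoff 140): pledging 40 → total 160, payoff 100. No gain.
Town 3 (pledges 80, payoff 60): dropping to 0 → total 40, payoff 0. No gain.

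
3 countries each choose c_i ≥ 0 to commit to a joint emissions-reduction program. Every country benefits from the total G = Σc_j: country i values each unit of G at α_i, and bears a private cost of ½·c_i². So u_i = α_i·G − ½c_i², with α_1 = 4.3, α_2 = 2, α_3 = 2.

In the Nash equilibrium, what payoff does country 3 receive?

14.6

Country i's FOC: ∂u_i/∂c_i = α_i − c_i = 0, so c_i* = α_i.
NE contributions = (4.3, 2, 2); G = 8.3.
u_3 = α_3·G − ½·(c_3)² = 2·8.3 − ½·2² = 14.6.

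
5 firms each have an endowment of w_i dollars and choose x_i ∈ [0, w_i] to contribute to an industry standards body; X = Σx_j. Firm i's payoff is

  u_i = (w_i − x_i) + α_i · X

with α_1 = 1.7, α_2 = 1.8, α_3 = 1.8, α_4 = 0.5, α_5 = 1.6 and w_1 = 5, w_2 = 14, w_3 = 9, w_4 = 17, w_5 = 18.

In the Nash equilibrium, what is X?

46

∂u_i/∂x_i = α_i − 1, so firm i contributes w_i if α_i > 1, else 0.
α_i > 1 for i ∈ {1, 2, 3, 5}; NE contributions (5, 14, 9, 0, 18), X = 46.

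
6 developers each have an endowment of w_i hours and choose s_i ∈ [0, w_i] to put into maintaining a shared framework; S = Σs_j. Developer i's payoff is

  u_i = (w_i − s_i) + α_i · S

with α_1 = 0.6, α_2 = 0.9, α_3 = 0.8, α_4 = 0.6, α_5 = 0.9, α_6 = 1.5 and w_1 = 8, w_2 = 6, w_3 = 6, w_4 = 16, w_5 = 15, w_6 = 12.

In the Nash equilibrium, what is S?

12

∂u_i/∂s_i = α_i − 1, so developer i contributes w_i if α_i > 1, else 0.
α_i > 1 for i ∈ {6}; NE contributions (0, 0, 0, 0, 0, 12), S = 12.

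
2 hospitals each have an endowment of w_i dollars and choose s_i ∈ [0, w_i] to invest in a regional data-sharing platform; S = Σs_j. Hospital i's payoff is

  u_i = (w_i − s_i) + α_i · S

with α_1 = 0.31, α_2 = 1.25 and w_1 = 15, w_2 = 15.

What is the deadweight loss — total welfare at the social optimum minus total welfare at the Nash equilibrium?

8.4

∂u_i/∂s_i = α_i − 1, so hospital i contributes w_i if α_i > 1, else 0.
α_i > 1 for i ∈ {2}; NE contributions (0, 15), S = 15.
W^NE = Σw_i − S^NE + (Σα_i)·S^NE = 30 + 0.56·15 = 38.4.
Planner: ∂(Σu_j)/∂s_i = Σα_j − 1 = 0.56 > 0, so everyone contributes w_i; S^SO = 30, W^SO = 30 + 0.56·30 = 46.8.
Deadweight loss = 8.4.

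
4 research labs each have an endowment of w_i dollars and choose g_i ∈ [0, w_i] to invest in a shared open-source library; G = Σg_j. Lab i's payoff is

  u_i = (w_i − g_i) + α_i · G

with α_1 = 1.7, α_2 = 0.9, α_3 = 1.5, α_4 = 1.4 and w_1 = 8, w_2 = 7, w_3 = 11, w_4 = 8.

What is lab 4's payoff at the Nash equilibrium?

37.8

∂u_i/∂g_i = α_i − 1, so lab i contributes w_i if α_i > 1, else 0.
α_i > 1 for i ∈ {1, 3, 4}; NE contributions (8, 0, 11, 8), G = 27.
u_4 = (8 − 8) + 1.4·27 = 37.8.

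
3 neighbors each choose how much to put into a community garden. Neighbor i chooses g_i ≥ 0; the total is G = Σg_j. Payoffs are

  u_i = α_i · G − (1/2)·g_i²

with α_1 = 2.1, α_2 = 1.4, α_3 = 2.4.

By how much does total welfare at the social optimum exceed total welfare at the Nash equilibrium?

23.47

Neighbor i's FOC: ∂u_i/∂g_i = α_i − g_i = 0, so g_i* = α_i.
NE contributions = (2.1, 1.4, 2.4); G = 5.9.
W^NE = (Σα)·G − ½Σα_i² = 5.9² − ½·12.13 = 28.745.
Planner sets g_i = Σα_j = 5.9 for every i, so G^SO = 3·5.9 = 17.7.
W^SO = (Σα)·G^SO − ½·3·(Σα)² = (3/2)·5.9² = 52.215.
Deadweight loss = W^SO − W^NE = 23.47.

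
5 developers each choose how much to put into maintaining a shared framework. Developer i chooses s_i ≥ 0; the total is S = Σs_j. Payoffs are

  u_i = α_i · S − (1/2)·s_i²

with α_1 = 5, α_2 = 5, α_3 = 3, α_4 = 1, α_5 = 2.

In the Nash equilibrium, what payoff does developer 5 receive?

Developer i's FOC: ∂u_i/∂s_i = α_i − s_i = 0, so s_i* = α_i.
NE contributions = (5, 5, 3, 1, 2); S = 16.
u_5 = α_5·S − ½·(s_5)² = 2·16 − ½·2² = 30.

30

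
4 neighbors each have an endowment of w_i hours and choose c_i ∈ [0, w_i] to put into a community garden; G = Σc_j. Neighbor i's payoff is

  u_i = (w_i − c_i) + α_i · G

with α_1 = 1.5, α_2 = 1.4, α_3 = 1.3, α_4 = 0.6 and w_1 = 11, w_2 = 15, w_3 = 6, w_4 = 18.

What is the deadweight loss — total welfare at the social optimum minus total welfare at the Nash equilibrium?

∂u_i/∂c_i = α_i − 1, so neighbor i contributes w_i if α_i > 1, else 0.
α_i > 1 for i ∈ {1, 2, 3}; NE contributions (11, 15, 6, 0), G = 32.
W^NE = Σw_i − G^NE + (Σα_i)·G^NE = 50 + 3.8·32 = 171.6.
Planner: ∂(Σu_j)/∂c_i = Σα_j − 1 = 3.8 > 0, so everyone contributes w_i; G^SO = 50, W^SO = 50 + 3.8·50 = 240.
Deadweight loss = 68.4.

68.4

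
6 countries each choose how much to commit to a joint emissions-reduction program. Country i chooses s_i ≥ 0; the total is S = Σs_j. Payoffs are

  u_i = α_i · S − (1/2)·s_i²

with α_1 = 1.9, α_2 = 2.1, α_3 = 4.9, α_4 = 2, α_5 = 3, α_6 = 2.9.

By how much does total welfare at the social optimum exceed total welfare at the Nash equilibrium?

591.2

Country i's FOC: ∂u_i/∂s_i = α_i − s_i = 0, so s_i* = α_i.
NE contributions = (1.9, 2.1, 4.9, 2, 3, 2.9); S = 16.8.
W^NE = (Σα)·S − ½Σα_i² = 16.8² − ½·53.44 = 255.52.
Planner sets s_i = Σα_j = 16.8 for every i, so S^SO = 6·16.8 = 100.8.
W^SO = (Σα)·S^SO − ½·6·(Σα)² = (6/2)·16.8² = 846.72.
Deadweight loss = W^SO − W^NE = 591.2.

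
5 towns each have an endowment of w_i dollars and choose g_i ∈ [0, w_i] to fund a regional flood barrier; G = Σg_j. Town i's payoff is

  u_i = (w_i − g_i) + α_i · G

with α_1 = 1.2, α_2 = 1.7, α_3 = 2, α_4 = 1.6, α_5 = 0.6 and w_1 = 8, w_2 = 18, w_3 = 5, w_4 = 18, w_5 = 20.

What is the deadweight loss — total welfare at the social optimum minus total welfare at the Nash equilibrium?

122

∂u_i/∂g_i = α_i − 1, so town i contributes w_i if α_i > 1, else 0.
α_i > 1 for i ∈ {1, 2, 3, 4}; NE contributions (8, 18, 5, 18, 0), G = 49.
W^NE = Σw_i − G^NE + (Σα_i)·G^NE = 69 + 6.1·49 = 367.9.
Planner: ∂(Σu_j)/∂g_i = Σα_j − 1 = 6.1 > 0, so everyone contributes w_i; G^SO = 69, W^SO = 69 + 6.1·69 = 489.9.
Deadweight loss = 122.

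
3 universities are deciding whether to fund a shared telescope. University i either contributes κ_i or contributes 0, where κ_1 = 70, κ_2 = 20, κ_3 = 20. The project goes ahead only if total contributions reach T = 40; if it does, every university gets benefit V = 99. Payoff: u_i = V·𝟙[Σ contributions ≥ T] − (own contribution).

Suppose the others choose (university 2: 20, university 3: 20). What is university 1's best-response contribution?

Others' total = 40 ≥ 40; contributing adds cost 70 for no extra benefit.
Best response: 0.

0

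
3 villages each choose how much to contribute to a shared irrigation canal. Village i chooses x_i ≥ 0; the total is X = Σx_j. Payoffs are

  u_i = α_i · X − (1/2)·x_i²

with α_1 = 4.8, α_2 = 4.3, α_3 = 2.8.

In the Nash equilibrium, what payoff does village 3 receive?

Village i's FOC: ∂u_i/∂x_i = α_i − x_i = 0, so x_i* = α_i.
NE contributions = (4.8, 4.3, 2.8); X = 11.9.
u_3 = α_3·X − ½·(x_3)² = 2.8·11.9 − ½·2.8² = 29.4.

29.4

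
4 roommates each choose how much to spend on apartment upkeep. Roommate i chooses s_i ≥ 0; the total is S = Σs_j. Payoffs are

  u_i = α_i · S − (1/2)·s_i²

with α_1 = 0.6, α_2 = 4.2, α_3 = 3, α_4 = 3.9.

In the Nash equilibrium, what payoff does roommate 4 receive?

Roommate i's FOC: ∂u_i/∂s_i = α_i − s_i = 0, so s_i* = α_i.
NE contributions = (0.6, 4.2, 3, 3.9); S = 11.7.
u_4 = α_4·S − ½·(s_4)² = 3.9·11.7 − ½·3.9² = 38.025.

38.025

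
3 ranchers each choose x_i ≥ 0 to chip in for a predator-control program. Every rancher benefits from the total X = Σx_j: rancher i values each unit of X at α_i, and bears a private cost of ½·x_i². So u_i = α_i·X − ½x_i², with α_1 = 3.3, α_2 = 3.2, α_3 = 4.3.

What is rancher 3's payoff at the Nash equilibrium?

Rancher i's FOC: ∂u_i/∂x_i = α_i − x_i = 0, so x_i* = α_i.
NE contributions = (3.3, 3.2, 4.3); X = 10.8.
u_3 = α_3·X − ½·(x_3)² = 4.3·10.8 − ½·4.3² = 37.195.

37.195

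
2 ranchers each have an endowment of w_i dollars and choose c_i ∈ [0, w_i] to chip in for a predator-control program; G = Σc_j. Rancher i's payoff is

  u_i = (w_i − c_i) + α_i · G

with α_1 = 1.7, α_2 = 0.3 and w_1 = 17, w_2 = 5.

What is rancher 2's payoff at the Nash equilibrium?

10.1

∂u_i/∂c_i = α_i − 1, so rancher i contributes w_i if α_i > 1, else 0.
α_i > 1 for i ∈ {1}; NE contributions (17, 0), G = 17.
u_2 = (5 − 0) + 0.3·17 = 10.1.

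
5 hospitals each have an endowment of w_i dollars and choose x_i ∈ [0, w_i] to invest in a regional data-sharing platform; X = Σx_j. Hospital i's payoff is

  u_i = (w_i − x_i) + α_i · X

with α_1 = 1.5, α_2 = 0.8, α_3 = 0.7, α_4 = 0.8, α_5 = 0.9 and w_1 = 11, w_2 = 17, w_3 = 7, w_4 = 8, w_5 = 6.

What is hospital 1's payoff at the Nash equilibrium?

16.5

∂u_i/∂x_i = α_i − 1, so hospital i contributes w_i if α_i > 1, else 0.
α_i > 1 for i ∈ {1}; NE contributions (11, 0, 0, 0, 0), X = 11.
u_1 = (11 − 11) + 1.5·11 = 16.5.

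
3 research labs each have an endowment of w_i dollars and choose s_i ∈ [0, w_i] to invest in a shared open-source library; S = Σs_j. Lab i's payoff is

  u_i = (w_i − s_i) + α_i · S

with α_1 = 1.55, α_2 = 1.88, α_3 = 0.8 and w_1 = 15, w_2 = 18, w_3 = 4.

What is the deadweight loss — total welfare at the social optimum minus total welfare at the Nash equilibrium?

∂u_i/∂s_i = α_i − 1, so lab i contributes w_i if α_i > 1, else 0.
α_i > 1 for i ∈ {1, 2}; NE contributions (15, 18, 0), S = 33.
W^NE = Σw_i − S^NE + (Σα_i)·S^NE = 37 + 3.23·33 = 143.59.
Planner: ∂(Σu_j)/∂s_i = Σα_j − 1 = 3.23 > 0, so everyone contributes w_i; S^SO = 37, W^SO = 37 + 3.23·37 = 156.51.
Deadweight loss = 12.92.

12.92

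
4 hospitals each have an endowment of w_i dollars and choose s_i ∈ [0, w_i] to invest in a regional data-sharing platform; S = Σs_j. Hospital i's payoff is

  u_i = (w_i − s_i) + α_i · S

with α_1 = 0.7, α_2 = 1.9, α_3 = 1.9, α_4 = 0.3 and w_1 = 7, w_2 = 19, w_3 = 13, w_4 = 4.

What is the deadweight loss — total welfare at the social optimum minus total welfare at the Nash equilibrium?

∂u_i/∂s_i = α_i − 1, so hospital i contributes w_i if α_i > 1, else 0.
α_i > 1 for i ∈ {2, 3}; NE contributions (0, 19, 13, 0), S = 32.
W^NE = Σw_i − S^NE + (Σα_i)·S^NE = 43 + 3.8·32 = 164.6.
Planner: ∂(Σu_j)/∂s_i = Σα_j − 1 = 3.8 > 0, so everyone contributes w_i; S^SO = 43, W^SO = 43 + 3.8·43 = 206.4.
Deadweight loss = 41.8.

41.8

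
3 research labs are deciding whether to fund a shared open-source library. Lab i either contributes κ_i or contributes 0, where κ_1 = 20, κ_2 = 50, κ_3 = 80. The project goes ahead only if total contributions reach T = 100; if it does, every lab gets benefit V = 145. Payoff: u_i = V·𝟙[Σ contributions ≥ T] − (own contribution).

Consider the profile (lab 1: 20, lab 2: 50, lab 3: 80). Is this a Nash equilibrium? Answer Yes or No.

No

Total = 150 ≥ 100: provided.
Lab 1 (pledges 20, payoff 125): dropping to 0 → total 130, payoff 145. Profitable deviation.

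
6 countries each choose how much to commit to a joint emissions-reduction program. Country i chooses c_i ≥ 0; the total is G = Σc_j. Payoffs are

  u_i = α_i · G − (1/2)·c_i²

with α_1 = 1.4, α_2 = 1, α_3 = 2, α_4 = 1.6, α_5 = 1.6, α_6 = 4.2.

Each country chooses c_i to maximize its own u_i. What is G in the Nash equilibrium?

Country i's FOC: ∂u_i/∂c_i = α_i − c_i = 0, so c_i* = α_i.
NE contributions = (1.4, 1, 2, 1.6, 1.6, 4.2); G = 11.8.

11.8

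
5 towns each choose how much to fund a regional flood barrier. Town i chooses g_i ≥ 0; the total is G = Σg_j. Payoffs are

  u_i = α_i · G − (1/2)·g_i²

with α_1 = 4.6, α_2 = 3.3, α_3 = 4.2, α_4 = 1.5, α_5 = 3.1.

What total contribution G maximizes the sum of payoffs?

Planner FOC: ∂(Σu_j)/∂g_i = (Σα_j) − g_i = 0, so g_i^SO = Σα_j = 16.7 for every i; G^SO = 83.5.

83.5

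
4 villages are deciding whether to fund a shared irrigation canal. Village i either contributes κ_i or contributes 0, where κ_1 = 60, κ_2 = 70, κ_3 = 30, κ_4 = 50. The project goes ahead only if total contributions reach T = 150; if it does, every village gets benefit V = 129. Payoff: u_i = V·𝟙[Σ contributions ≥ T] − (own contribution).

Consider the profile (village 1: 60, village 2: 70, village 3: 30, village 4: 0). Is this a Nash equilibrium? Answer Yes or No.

Yes

Total = 160 ≥ 150: provided.
Village 1 (pledges 60, payoff 69): dropping to 0 → total 100, payoff 0. No gain.
Village 2 (pledges 70, payoff 59): dropping to 0 → total 90, payoff 0. No gain.
Village 3 (pledges 30, payoff 99): dropping to 0 → total 130, payoff 0. No gain.
Village 4 (pledges 0, payoff 129): pledging 50 → total 210, payoff 79. No gain.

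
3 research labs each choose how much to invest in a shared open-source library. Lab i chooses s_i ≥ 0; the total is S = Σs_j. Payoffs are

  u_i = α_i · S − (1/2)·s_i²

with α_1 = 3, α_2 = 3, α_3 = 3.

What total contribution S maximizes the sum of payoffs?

Planner FOC: ∂(Σu_j)/∂s_i = (Σα_j) − s_i = 0, so s_i^SO = Σα_j = 9 for every i; S^SO = 27.

27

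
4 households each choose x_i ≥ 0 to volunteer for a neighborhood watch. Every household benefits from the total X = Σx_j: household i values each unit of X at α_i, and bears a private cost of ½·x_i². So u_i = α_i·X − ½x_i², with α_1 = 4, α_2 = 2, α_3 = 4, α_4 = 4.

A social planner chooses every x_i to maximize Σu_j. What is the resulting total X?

56

Planner FOC: ∂(Σu_j)/∂x_i = (Σα_j) − x_i = 0, so x_i^SO = Σα_j = 14 for every i; X^SO = 56.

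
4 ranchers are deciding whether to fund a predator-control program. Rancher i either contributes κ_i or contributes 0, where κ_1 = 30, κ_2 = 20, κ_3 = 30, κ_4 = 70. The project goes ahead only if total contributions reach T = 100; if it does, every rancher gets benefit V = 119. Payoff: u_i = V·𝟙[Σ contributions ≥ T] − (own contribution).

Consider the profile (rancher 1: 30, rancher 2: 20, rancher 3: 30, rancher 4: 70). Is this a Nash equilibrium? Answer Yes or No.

Total = 150 ≥ 100: provided.
Rancher 1 (pledges 30, payoff 89): dropping to 0 → total 120, payoff 119. Profitable deviation.

No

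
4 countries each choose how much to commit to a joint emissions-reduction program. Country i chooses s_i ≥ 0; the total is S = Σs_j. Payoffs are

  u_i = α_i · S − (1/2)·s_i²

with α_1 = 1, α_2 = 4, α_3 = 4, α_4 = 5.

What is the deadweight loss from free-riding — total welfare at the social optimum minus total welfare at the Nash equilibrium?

225

Country i's FOC: ∂u_i/∂s_i = α_i − s_i = 0, so s_i* = α_i.
NE contributions = (1, 4, 4, 5); S = 14.
W^NE = (Σα)·S − ½Σα_i² = 14² − ½·58 = 167.
Planner sets s_i = Σα_j = 14 for every i, so S^SO = 4·14 = 56.
W^SO = (Σα)·S^SO − ½·4·(Σα)² = (4/2)·14² = 392.
Deadweight loss = W^SO − W^NE = 225.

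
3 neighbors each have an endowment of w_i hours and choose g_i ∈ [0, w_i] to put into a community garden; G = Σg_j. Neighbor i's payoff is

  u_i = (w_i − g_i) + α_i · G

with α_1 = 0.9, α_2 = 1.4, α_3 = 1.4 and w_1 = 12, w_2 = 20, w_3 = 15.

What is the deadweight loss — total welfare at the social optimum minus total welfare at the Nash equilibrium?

32.4

∂u_i/∂g_i = α_i − 1, so neighbor i contributes w_i if α_i > 1, else 0.
α_i > 1 for i ∈ {2, 3}; NE contributions (0, 20, 15), G = 35.
W^NE = Σw_i − G^NE + (Σα_i)·G^NE = 47 + 2.7·35 = 141.5.
Planner: ∂(Σu_j)/∂g_i = Σα_j − 1 = 2.7 > 0, so everyone contributes w_i; G^SO = 47, W^SO = 47 + 2.7·47 = 173.9.
Deadweight loss = 32.4.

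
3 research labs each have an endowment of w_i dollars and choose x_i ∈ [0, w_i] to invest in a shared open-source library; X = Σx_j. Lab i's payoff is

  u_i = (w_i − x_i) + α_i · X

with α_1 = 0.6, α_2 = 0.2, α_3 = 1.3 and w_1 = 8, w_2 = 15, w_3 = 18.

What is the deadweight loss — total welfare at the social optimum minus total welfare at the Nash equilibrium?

25.3

∂u_i/∂x_i = α_i − 1, so lab i contributes w_i if α_i > 1, else 0.
α_i > 1 for i ∈ {3}; NE contributions (0, 0, 18), X = 18.
W^NE = Σw_i − X^NE + (Σα_i)·X^NE = 41 + 1.1·18 = 60.8.
Planner: ∂(Σu_j)/∂x_i = Σα_j − 1 = 1.1 > 0, so everyone contributes w_i; X^SO = 41, W^SO = 41 + 1.1·41 = 86.1.
Deadweight loss = 25.3.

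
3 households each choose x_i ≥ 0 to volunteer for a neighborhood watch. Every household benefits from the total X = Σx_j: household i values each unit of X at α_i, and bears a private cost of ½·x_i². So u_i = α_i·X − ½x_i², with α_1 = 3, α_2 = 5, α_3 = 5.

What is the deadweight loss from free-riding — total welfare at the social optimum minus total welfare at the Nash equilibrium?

114

Household i's FOC: ∂u_i/∂x_i = α_i − x_i = 0, so x_i* = α_i.
NE contributions = (3, 5, 5); X = 13.
W^NE = (Σα)·X − ½Σα_i² = 13² − ½·59 = 139.5.
Planner sets x_i = Σα_j = 13 for every i, so X^SO = 3·13 = 39.
W^SO = (Σα)·X^SO − ½·3·(Σα)² = (3/2)·13² = 253.5.
Deadweight loss = W^SO − W^NE = 114.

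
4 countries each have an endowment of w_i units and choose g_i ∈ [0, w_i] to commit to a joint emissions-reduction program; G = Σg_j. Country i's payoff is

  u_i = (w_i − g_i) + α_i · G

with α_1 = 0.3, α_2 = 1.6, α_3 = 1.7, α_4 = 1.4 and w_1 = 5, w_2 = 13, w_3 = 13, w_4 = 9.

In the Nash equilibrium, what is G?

∂u_i/∂g_i = α_i − 1, so country i contributes w_i if α_i > 1, else 0.
α_i > 1 for i ∈ {2, 3, 4}; NE contributions (0, 13, 13, 9), G = 35.

35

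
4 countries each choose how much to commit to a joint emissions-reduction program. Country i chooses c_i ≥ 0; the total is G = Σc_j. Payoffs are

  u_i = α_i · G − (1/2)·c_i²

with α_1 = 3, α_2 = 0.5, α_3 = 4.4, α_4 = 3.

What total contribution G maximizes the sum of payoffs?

Planner FOC: ∂(Σu_j)/∂c_i = (Σα_j) − c_i = 0, so c_i^SO = Σα_j = 10.9 for every i; G^SO = 43.6.

43.6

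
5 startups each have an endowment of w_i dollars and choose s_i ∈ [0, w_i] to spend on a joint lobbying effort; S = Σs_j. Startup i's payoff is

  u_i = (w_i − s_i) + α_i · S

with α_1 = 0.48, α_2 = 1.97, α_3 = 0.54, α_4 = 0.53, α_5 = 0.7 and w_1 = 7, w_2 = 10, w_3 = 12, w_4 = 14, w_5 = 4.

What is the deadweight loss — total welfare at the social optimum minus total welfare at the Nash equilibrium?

∂u_i/∂s_i = α_i − 1, so startup i contributes w_i if α_i > 1, else 0.
α_i > 1 for i ∈ {2}; NE contributions (0, 10, 0, 0, 0), S = 10.
W^NE = Σw_i − S^NE + (Σα_i)·S^NE = 47 + 3.22·10 = 79.2.
Planner: ∂(Σu_j)/∂s_i = Σα_j − 1 = 3.22 > 0, so everyone contributes w_i; S^SO = 47, W^SO = 47 + 3.22·47 = 198.34.
Deadweight loss = 119.14.

119.14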